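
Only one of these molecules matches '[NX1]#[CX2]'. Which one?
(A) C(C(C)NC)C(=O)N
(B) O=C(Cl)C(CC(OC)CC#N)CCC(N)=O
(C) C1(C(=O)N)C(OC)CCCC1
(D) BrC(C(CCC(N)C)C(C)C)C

[NX1]#[CX2] describes a nitrogen triple-bonded to a two-connected carbon (a nitrile).
(A) has a primary amide (-C(=O)NH2) but the nitrogen is NX3, not NX1.
(B) contains a nitrile (-C#N), which satisfies every atom and bond constraint.
(C) has a primary amide (-C(=O)NH2) but the nitrogen is NX3, not NX1.
(D) has a primary amino group (-NH2) but the nitrogen is NX3 (three connections), not NX1 triple-bonded.
So the answer is (B).

B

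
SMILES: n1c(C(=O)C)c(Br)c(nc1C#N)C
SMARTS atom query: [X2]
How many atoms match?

The query [X2] means: any atom with exactly two total connections (bonds + H).
Check the 13 heavy atoms by environment: 2× n (aromatic, X2) → match; 4× c (aromatic, X3) → no; 2× C (X4) → no; 1× C (X3) → no; 1× O (X1) → no; 1× C (X2) → match; 1× N (X1) → no; 1× Br (X1) → no.
Summing the matching environments: 2 + 1 = 3 matching atoms.

3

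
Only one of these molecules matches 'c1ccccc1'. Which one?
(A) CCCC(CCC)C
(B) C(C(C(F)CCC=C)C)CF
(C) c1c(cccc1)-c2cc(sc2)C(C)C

C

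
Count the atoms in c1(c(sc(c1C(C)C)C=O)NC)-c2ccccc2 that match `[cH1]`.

Check the 18 heavy atoms by environment: 1× s (aromatic, H0) → no; 5× c (aromatic, H0) → no; 1× N (H1) → no; 3× C (H3) → no; 2× C (H1) → no; 1× O (H0) → no; 5× c (aromatic, H1) → match.
That gives 5 matching atoms.

5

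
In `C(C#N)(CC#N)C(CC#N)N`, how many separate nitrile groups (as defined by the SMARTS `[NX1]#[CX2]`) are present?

3

[NX1]#[CX2] is the SMARTS for a nitrile: a nitrogen triple-bonded to a two-connected carbon.
The molecule carries 3 separate instances of a nitrile (-C#N) meeting every constraint; each maps to a distinct set of atoms, giving 3 matches.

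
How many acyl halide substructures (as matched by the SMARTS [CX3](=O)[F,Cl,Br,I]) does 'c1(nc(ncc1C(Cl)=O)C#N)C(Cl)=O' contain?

[CX3](=O)[F,Cl,Br,I] is the SMARTS for an acyl halide: a carbonyl carbon bonded to a halogen.
The molecule carries 2 separate instances of an acyl chloride (-C(=O)Cl) meeting every constraint; each maps to a distinct set of atoms, giving 2 matches.

2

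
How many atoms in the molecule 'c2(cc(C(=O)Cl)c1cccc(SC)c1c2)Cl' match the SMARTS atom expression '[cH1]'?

5

The query [cH1] means: aromatic carbon bearing exactly one hydrogen.
Check the 16 heavy atoms by environment: 5× c (aromatic, H0) → no; 5× c (aromatic, H1) → match; 1× S (H0) → no; 1× C (H3) → no; 1× C (H0) → no; 1× O (H0) → no; 2× Cl (H0) → no.
That gives 5 matching atoms.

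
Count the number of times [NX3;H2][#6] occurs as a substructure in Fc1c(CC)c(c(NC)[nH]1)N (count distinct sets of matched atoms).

1

[NX3;H2][#6] is the SMARTS for a primary amine: a trivalent nitrogen with two H attached to carbon.
Exactly one fragment in the molecule meets all constraints, giving 1 match.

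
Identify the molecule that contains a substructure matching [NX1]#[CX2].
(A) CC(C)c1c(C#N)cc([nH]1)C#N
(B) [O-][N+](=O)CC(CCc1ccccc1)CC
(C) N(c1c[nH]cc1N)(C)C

A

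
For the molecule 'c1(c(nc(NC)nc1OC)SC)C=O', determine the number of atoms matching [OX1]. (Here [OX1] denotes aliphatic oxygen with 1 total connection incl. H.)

1

Check the 14 heavy atoms by environment: 2× n (aromatic, X2) → no; 4× c (aromatic, X3) → no; 1× C (X3) → no; 1× O (X1) → match; 1× N (X3) → no; 3× C (X4) → no; 1× S (X2) → no; 1× O (X2) → no.
That gives 1 matching atom.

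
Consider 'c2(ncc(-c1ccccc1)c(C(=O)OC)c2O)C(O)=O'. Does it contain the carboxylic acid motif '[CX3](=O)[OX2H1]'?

Yes

The pattern [CX3](=O)[OX2H1] describes an sp2 carbon double-bonded to O and single-bonded to an -OH oxygen — a carboxylic acid.
The molecule carries a carboxylic acid group (-C(=O)OH), whose atoms satisfy every constraint of the query, so the pattern matches.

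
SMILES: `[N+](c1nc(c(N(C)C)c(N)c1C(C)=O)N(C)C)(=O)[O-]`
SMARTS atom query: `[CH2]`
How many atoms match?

0

The query [CH2] means: aliphatic carbon with exactly two hydrogens.
Check the 19 heavy atoms by environment: 1× n (aromatic, H0) → no; 5× c (aromatic, H0) → no; 1× N (charge +1, H0) → no; 1× O (charge -1, H0) → no; 2× O (H0) → no; 1× C (H0) → no; 5× C (H3) → no; 2× N (H0) → no; 1× N (H2) → no.
No environment satisfies the query, so 0 matching atoms.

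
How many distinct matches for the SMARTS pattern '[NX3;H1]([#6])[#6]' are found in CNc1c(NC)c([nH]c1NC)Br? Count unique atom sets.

3

[NX3;H1]([#6])[#6] is the SMARTS for a secondary amine: a trivalent nitrogen with one H, bonded to two carbons.
The molecule carries 3 separate instances of an N-methylamino group (-NHCH3) meeting every constraint; each maps to a distinct set of atoms, giving 3 matches.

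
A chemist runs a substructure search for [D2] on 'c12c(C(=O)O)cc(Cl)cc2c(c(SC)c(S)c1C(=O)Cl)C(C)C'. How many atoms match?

3

The query [D2] means: atom with exactly two heavy-atom neighbours.
Check the 23 heavy atoms by environment: 8× c (aromatic, D3) → no; 2× c (aromatic, D2) → match; 1× S (D2) → match; 3× C (D1) → no; 3× C (D3) → no; 3× O (D1) → no; 2× Cl (D1) → no; 1× S (D1) → no.
Summing the matching environments: 2 + 1 = 3 matching atoms.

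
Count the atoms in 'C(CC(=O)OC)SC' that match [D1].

3

The query [D1] means: atom with exactly one heavy-atom neighbour (degree 1).
Check the 8 heavy atoms by environment: 2× C (D2) → no; 1× C (D3) → no; 1× O (D1) → match; 1× O (D2) → no; 2× C (D1) → match; 1× S (D2) → no.
Summing the matching environments: 1 + 2 = 3 matching atoms.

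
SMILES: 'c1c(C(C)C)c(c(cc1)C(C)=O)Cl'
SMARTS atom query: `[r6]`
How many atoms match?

6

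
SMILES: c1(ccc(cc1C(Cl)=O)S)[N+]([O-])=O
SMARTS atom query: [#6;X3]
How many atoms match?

The query [#6;X3] means: any carbon (aromatic or not) with three total connections.
Check the 13 heavy atoms by environment: 6× c (aromatic, X3) → match; 1× N (charge +1, X3) → no; 1× O (charge -1, X1) → no; 2× O (X1) → no; 1× C (X3) → match; 1× Cl (X1) → no; 1× S (X2) → no.
Summing the matching environments: 6 + 1 = 7 matching atoms.

7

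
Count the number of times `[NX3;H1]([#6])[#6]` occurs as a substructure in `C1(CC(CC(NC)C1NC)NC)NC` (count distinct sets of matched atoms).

4

[NX3;H1]([#6])[#6] is the SMARTS for a secondary amine: a trivalent nitrogen with one H, bonded to two carbons.
The molecule carries 4 separate instances of an N-methylamino group (-NHCH3) meeting every constraint; each maps to a distinct set of atoms, giving 4 matches.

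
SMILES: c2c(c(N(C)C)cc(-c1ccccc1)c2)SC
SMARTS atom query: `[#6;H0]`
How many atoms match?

4

Check the 17 heavy atoms by environment: 4× c (aromatic, H0) → match; 8× c (aromatic, H1) → no; 1× S (H0) → no; 3× C (H3) → no; 1× N (H0) → no.
That gives 4 matching atoms.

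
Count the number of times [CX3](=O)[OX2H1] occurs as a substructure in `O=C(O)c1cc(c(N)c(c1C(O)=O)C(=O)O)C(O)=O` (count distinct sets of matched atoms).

4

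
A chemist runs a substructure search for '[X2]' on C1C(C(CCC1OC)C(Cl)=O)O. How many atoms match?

The query [X2] means: any atom with exactly two total connections (bonds + H).
Check the 12 heavy atoms by environment: 7× C (X4) → no; 2× O (X2) → match; 1× C (X3) → no; 1× O (X1) → no; 1× Cl (X1) → no.
That gives 2 matching atoms.

2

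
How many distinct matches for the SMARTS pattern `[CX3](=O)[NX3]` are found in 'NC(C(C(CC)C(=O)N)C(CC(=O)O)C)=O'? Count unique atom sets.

2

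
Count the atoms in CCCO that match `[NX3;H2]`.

0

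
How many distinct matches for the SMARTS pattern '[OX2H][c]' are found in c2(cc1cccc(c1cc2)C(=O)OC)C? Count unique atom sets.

[OX2H][c] is the SMARTS for a phenol: a hydroxyl oxygen attached to an aromatic carbon.
No fragment in the molecule satisfies every constraint, giving 0 matches.

0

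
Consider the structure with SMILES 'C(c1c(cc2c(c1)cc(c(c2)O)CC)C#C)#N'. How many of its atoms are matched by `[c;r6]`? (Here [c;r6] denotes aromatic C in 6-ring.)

10

The query [c;r6] means: aromatic carbon that belongs to a six-membered ring.
Check the 17 heavy atoms by environment: 10× c (aromatic, in 6-ring) → match; 5× C (acyclic) → no; 1× O (acyclic) → no; 1× N (acyclic) → no.
That gives 10 matching atoms.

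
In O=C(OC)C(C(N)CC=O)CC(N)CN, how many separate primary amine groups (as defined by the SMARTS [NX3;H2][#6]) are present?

[NX3;H2][#6] is the SMARTS for a primary amine: a trivalent nitrogen with two H attached to carbon.
The molecule carries 3 separate instances of a primary amino group (-NH2) meeting every constraint; each maps to a distinct set of atoms, giving 3 matches.

3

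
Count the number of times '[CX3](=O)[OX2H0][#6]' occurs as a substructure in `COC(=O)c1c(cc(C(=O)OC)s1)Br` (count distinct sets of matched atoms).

[CX3](=O)[OX2H0][#6] is the SMARTS for an ester: a carbonyl carbon bonded to an oxygen that is itself bonded to carbon (no H on that O).
The molecule carries 2 separate instances of a methyl-ester group (-C(=O)OCH3) meeting every constraint; each maps to a distinct set of atoms, giving 2 matches.

2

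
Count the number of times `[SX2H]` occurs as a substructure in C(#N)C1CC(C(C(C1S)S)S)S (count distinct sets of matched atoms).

4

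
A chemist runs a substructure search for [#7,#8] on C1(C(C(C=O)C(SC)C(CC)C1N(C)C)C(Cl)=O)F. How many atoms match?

3

The query [#7,#8] means: nitrogen or oxygen (comma = OR).
Check the 19 heavy atoms by environment: 13× C → no; 1× S → no; 2× O → match; 1× Cl → no; 1× N → match; 1× F → no.
Summing the matching environments: 2 + 1 = 3 matching atoms.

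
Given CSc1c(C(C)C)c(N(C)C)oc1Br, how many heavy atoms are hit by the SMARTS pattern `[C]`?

6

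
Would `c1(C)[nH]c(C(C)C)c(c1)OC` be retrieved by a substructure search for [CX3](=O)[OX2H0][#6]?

The pattern [CX3](=O)[OX2H0][#6] describes a carbonyl carbon bonded to an oxygen that is itself bonded to carbon (no H on that O) — an ester.
The closest candidate here is a methoxy ether (-OCH3), but the ether oxygen is not adjacent to a C=O carbon. No other fragment satisfies the full query, so there is no match.

No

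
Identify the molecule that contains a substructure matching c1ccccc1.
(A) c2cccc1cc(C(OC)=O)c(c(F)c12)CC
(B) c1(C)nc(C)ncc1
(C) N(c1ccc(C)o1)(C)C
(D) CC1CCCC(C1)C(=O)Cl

A

c1ccccc1 describes six aromatic carbons in a ring (a benzene ring).
(A) contains the required atom environment, so the pattern matches.
(B) has a methyl group (-CH3) but no six-membered all-carbon aromatic ring is present.
(C) has a methyl group (-CH3) but no six-membered all-carbon aromatic ring is present.
(D) has a methyl group (-CH3) but no six-membered all-carbon aromatic ring is present.
So the answer is (A).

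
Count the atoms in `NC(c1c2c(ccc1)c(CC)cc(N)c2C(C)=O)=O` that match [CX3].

The query [CX3] means: C with X3: aliphatic carbon with exactly 3 total connections.
Check the 19 heavy atoms by environment: 10× c (aromatic, X3) → no; 2× N (X3) → no; 2× C (X3) → match; 2× O (X1) → no; 3× C (X4) → no.
That gives 2 matching atoms.

2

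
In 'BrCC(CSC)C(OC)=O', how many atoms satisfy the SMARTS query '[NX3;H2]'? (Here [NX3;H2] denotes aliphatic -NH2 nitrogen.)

0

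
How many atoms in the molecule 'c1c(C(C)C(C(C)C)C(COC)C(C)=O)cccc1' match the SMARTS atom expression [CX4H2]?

Check the 19 heavy atoms by environment: 5× C (H3, X4) → no; 4× C (H1, X4) → no; 1× C (H2, X4) → match; 1× c (aromatic, H0, X3) → no; 5× c (aromatic, H1, X3) → no; 1× O (H0, X2) → no; 1× C (H0, X3) → no; 1× O (H0, X1) → no.
That gives 1 matching atom.

1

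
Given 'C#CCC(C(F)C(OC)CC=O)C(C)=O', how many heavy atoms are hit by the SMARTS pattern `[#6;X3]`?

2

The query [#6;X3] means: any carbon (aromatic or not) with three total connections.
Check the 15 heavy atoms by environment: 7× C (X4) → no; 1× O (X2) → no; 2× C (X3) → match; 2× O (X1) → no; 1× F (X1) → no; 2× C (X2) → no.
That gives 2 matching atoms.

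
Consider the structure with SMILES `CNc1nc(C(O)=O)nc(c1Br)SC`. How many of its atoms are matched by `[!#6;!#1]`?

7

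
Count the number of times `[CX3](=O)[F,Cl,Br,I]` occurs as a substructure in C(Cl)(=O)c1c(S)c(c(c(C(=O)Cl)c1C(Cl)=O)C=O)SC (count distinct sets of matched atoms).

[CX3](=O)[F,Cl,Br,I] is the SMARTS for an acyl halide: a carbonyl carbon bonded to a halogen.
The molecule carries 3 separate instances of an acyl chloride (-C(=O)Cl) meeting every constraint; each maps to a distinct set of atoms, giving 3 matches.

3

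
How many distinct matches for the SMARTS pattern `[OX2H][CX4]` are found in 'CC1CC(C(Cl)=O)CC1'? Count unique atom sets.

0

[OX2H][CX4] is the SMARTS for an aliphatic alcohol: a hydroxyl oxygen bound to an sp3 (X4) carbon.
No fragment in the molecule satisfies every constraint, giving 0 matches.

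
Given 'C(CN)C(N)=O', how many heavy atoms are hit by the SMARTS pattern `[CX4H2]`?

2

The query [CX4H2] means: sp3 carbon (X4) with exactly two hydrogens.
Check the 6 heavy atoms by environment: 2× C (H2, X4) → match; 2× N (H2, X3) → no; 1× C (H0, X3) → no; 1× O (H0, X1) → no.
That gives 2 matching atoms.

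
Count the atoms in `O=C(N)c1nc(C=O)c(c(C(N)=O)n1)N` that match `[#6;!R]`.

Check the 15 heavy atoms by environment: 2× n (aromatic, in 6-ring) → no; 4× c (aromatic, in 6-ring) → no; 3× C (acyclic) → match; 3× O (acyclic) → no; 3× N (acyclic) → no.
That gives 3 matching atoms.

3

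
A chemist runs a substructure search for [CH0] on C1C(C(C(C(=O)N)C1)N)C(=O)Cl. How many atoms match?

2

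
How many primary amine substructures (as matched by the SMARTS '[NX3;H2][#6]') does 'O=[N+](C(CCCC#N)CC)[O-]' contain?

0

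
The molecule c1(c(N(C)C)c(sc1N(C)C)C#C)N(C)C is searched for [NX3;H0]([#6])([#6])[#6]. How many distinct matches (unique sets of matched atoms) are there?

3

[NX3;H0]([#6])([#6])[#6] is the SMARTS for a tertiary amine: a trivalent nitrogen with no H, bonded to three carbons.
The molecule carries 3 separate instances of a dimethylamino group (-N(CH3)2) meeting every constraint; each maps to a distinct set of atoms, giving 3 matches.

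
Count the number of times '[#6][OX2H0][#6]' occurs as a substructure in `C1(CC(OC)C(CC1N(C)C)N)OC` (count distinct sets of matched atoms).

2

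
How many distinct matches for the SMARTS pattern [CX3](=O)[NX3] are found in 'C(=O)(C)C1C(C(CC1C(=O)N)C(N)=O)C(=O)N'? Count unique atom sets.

3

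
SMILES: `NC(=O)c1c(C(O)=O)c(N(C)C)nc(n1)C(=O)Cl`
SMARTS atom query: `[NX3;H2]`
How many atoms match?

1

Check the 18 heavy atoms by environment: 2× n (aromatic, H0, X2) → no; 4× c (aromatic, H0, X3) → no; 3× C (H0, X3) → no; 3× O (H0, X1) → no; 1× Cl (H0, X1) → no; 1× N (H2, X3) → match; 1× N (H0, X3) → no; 2× C (H3, X4) → no; 1× O (H1, X2) → no.
That gives 1 matching atom.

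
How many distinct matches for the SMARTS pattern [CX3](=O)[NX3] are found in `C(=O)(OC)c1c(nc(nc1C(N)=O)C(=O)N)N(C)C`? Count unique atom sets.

2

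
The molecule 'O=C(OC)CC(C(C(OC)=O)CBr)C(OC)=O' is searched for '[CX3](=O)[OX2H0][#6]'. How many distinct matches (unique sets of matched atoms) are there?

[CX3](=O)[OX2H0][#6] is the SMARTS for an ester: a carbonyl carbon bonded to an oxygen that is itself bonded to carbon (no H on that O).
The molecule carries 3 separate instances of a methyl-ester group (-C(=O)OCH3) meeting every constraint; each maps to a distinct set of atoms, giving 3 matches.

3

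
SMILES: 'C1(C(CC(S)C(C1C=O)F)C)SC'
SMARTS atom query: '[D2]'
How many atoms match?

3

Check the 13 heavy atoms by environment: 5× C (D3) → no; 2× C (D2) → match; 1× F (D1) → no; 1× S (D1) → no; 1× O (D1) → no; 1× S (D2) → match; 2× C (D1) → no.
Summing the matching environments: 2 + 1 = 3 matching atoms.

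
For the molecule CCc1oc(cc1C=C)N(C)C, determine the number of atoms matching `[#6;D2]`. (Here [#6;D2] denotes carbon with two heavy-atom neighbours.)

3

The query [#6;D2] means: any carbon bonded to exactly two heavy atoms.
Check the 12 heavy atoms by environment: 1× o (aromatic, D2) → no; 3× c (aromatic, D3) → no; 1× c (aromatic, D2) → match; 1× N (D3) → no; 4× C (D1) → no; 2× C (D2) → match.
Summing the matching environments: 1 + 2 = 3 matching atoms.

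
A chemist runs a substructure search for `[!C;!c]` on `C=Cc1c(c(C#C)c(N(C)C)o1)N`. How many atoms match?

3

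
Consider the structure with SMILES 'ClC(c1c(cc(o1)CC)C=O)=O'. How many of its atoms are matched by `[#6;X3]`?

6

Check the 12 heavy atoms by environment: 1× o (aromatic, X2) → no; 4× c (aromatic, X3) → match; 2× C (X3) → match; 2× O (X1) → no; 1× Cl (X1) → no; 2× C (X4) → no.
Summing the matching environments: 4 + 2 = 6 matching atoms.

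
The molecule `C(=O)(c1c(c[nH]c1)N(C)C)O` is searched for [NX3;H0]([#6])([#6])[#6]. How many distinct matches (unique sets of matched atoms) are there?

1

[NX3;H0]([#6])([#6])[#6] is the SMARTS for a tertiary amine: a trivalent nitrogen with no H, bonded to three carbons.
Exactly one fragment in the molecule meets all constraints, giving 1 match.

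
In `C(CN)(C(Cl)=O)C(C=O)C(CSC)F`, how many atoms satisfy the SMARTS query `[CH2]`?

2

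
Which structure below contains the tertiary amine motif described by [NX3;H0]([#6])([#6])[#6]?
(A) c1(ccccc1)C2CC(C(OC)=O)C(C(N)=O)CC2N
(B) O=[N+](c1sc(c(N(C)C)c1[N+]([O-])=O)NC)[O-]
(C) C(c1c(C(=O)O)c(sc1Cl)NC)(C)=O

B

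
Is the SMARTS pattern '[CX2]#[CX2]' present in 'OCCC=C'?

No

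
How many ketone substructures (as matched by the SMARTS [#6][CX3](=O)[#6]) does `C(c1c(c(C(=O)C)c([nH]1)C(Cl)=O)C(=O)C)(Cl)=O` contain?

2

[#6][CX3](=O)[#6] is the SMARTS for a ketone: a carbonyl carbon (no H) flanked by two carbons.
The molecule carries 2 separate instances of an acetyl/ketone group (-C(=O)CH3) meeting every constraint; each maps to a distinct set of atoms, giving 2 matches.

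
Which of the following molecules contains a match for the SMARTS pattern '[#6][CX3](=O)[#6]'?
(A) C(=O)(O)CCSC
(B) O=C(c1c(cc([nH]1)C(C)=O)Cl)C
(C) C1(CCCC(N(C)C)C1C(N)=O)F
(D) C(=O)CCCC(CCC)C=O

B

[#6][CX3](=O)[#6] describes a carbonyl carbon (no H) flanked by two carbons (a ketone).
(A) has a carboxylic acid group (-C(=O)OH) but one neighbour of the carbonyl carbon is O, not C.
(B) contains an acetyl/ketone group (-C(=O)CH3), which satisfies every atom and bond constraint.
(C) has a primary amide (-C(=O)NH2) but one neighbour of the carbonyl carbon is N, not C.
(D) has an aldehyde (-CHO) but the carbonyl carbon has H1, so it is not flanked by two carbons.
So the answer is (B).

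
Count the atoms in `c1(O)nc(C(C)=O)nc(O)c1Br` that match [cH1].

0

The query [cH1] means: aromatic carbon bearing exactly one hydrogen.
Check the 12 heavy atoms by environment: 2× n (aromatic, H0) → no; 4× c (aromatic, H0) → no; 2× O (H1) → no; 1× Br (H0) → no; 1× C (H0) → no; 1× O (H0) → no; 1× C (H3) → no.
No environment satisfies the query, so 0 matching atoms.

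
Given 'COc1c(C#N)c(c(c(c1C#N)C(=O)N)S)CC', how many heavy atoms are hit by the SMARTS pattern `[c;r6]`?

6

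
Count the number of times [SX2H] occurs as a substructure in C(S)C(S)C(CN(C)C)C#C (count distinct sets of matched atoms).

[SX2H] is the SMARTS for a thiol: an aliphatic sulfur with two connections, one being H.
The molecule carries 2 separate instances of a thiol (-SH) meeting every constraint; each maps to a distinct set of atoms, giving 2 matches.

2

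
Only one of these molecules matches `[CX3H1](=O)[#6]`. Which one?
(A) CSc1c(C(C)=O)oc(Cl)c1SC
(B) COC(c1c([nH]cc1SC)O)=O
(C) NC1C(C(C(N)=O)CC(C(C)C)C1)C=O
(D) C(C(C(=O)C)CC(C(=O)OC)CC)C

[CX3H1](=O)[#6] describes an sp2 carbon with one H, double-bonded to O and single-bonded to carbon (an aldehyde).
(A) has an acetyl/ketone group (-C(=O)CH3) but the carbonyl carbon has H0 (two carbon neighbours), not H1.
(B) has a methyl-ester group (-C(=O)OCH3) but the carbonyl carbon has H0, not H1.
(C) contains an aldehyde (-CHO), which satisfies every atom and bond constraint.
(D) has a methyl-ester group (-C(=O)OCH3) but the carbonyl carbon has H0, not H1.
So the answer is (C).

C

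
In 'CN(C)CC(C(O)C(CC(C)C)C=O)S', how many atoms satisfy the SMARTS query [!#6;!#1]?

Check the 15 heavy atoms by environment: 11× C → no; 2× O → match; 1× N → match; 1× S → match.
Summing the matching environments: 2 + 1 + 1 = 4 matching atoms.

4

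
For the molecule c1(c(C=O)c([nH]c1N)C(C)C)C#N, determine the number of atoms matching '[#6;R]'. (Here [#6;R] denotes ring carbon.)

4

The query [#6;R] means: carbon that is part of a ring.
Check the 13 heavy atoms by environment: 1× n (aromatic, in 5-ring) → no; 4× c (aromatic, in 5-ring) → match; 5× C (acyclic) → no; 2× N (acyclic) → no; 1× O (acyclic) → no.
That gives 4 matching atoms.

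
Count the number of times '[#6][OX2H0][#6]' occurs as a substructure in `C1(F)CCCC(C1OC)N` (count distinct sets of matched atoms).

1

[#6][OX2H0][#6] is the SMARTS for an ether: an aliphatic oxygen bridging two carbons with no H on the oxygen.
Exactly one fragment in the molecule meets all constraints, giving 1 match.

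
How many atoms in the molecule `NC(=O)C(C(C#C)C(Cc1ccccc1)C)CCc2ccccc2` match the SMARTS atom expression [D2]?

14

The query [D2] means: atom with exactly two heavy-atom neighbours.
Check the 24 heavy atoms by environment: 4× C (D2) → match; 4× C (D3) → no; 2× C (D1) → no; 1× O (D1) → no; 1× N (D1) → no; 2× c (aromatic, D3) → no; 10× c (aromatic, D2) → match.
Summing the matching environments: 4 + 10 = 14 matching atoms.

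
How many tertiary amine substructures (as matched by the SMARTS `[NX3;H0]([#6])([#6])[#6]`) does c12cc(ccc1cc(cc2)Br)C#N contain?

0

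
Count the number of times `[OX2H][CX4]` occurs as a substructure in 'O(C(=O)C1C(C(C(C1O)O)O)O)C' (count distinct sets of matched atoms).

4

[OX2H][CX4] is the SMARTS for an aliphatic alcohol: a hydroxyl oxygen bound to an sp3 (X4) carbon.
The molecule carries 4 separate instances of a hydroxyl group (-OH) meeting every constraint; each maps to a distinct set of atoms, giving 4 matches.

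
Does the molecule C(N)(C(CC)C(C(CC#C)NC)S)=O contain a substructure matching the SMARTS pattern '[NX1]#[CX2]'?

No

The pattern [NX1]#[CX2] describes a nitrogen triple-bonded to a two-connected carbon — a nitrile.
The closest candidate here is a primary amide (-C(=O)NH2), but the nitrogen is NX3, not NX1. No other fragment satisfies the full query, so there is no match.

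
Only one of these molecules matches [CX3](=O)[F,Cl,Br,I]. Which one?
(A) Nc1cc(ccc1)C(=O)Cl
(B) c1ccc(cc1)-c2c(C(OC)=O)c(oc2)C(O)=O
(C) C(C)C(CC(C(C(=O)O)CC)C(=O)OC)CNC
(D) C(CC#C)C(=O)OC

A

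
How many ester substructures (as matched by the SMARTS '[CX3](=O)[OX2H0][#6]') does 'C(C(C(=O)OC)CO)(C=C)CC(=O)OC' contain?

2

[CX3](=O)[OX2H0][#6] is the SMARTS for an ester: a carbonyl carbon bonded to an oxygen that is itself bonded to carbon (no H on that O).
The molecule carries 2 separate instances of a methyl-ester group (-C(=O)OCH3) meeting every constraint; each maps to a distinct set of atoms, giving 2 matches.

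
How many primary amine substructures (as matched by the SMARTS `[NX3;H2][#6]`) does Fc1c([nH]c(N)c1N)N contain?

3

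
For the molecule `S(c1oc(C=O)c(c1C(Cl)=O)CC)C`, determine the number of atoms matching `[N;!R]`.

The query [N;!R] means: aliphatic nitrogen not in a ring.
Check the 14 heavy atoms by environment: 1× o (aromatic, in 5-ring) → no; 4× c (aromatic, in 5-ring) → no; 5× C (acyclic) → no; 1× S (acyclic) → no; 2× O (acyclic) → no; 1× Cl (acyclic) → no.
No environment satisfies the query, so 0 matching atoms.

0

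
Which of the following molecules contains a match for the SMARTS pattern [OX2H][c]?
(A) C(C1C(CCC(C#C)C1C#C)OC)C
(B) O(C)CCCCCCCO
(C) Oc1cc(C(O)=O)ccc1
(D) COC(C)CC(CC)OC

C

[OX2H][c] describes a hydroxyl oxygen attached to an aromatic carbon (a phenol).
(A) has a methoxy ether (-OCH3) but the oxygen has H0, not H1.
(B) has a hydroxyl group (-OH) but the -OH is on an aliphatic carbon, not an aromatic c.
(C) contains a hydroxyl group (-OH), which satisfies every atom and bond constraint.
(D) has a methoxy ether (-OCH3) but the oxygen has H0, not H1.
So the answer is (C).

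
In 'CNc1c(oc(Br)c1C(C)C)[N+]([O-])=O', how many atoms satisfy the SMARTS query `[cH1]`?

The query [cH1] means: aromatic carbon bearing exactly one hydrogen.
Check the 14 heavy atoms by environment: 1× o (aromatic, H0) → no; 4× c (aromatic, H0) → no; 1× C (H1) → no; 3× C (H3) → no; 1× Br (H0) → no; 1× N (charge +1, H0) → no; 1× O (charge -1, H0) → no; 1× O (H0) → no; 1× N (H1) → no.
No environment satisfies the query, so 0 matching atoms.

0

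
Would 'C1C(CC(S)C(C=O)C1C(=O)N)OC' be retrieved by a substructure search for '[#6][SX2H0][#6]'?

The pattern [#6][SX2H0][#6] describes an aliphatic sulfur bridging two carbons with no H on the sulfur — a thioether.
The closest candidate here is a thiol (-SH), but the sulfur has H1, not H0 bridging two carbons. No other fragment satisfies the full query, so there is no match.

No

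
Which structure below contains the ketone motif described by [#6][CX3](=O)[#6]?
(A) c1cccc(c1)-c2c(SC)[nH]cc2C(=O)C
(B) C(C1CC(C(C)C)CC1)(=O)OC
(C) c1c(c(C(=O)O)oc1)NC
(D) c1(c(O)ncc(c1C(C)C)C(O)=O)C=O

[#6][CX3](=O)[#6] describes a carbonyl carbon (no H) flanked by two carbons (a ketone).
(A) contains an acetyl/ketone group (-C(=O)CH3), which satisfies every atom and bond constraint.
(B) has a methyl-ester group (-C(=O)OCH3) but one neighbour of the carbonyl carbon is O, not C.
(C) has a carboxylic acid group (-C(=O)OH) but one neighbour of the carbonyl carbon is O, not C.
(D) has an aldehyde (-CHO) but the carbonyl carbon has H1, so it is not flanked by two carbons.
So the answer is (A).

A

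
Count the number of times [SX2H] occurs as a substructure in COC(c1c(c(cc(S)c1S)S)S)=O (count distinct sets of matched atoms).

4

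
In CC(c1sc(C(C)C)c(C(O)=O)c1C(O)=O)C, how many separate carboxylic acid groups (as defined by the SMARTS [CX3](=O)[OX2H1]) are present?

2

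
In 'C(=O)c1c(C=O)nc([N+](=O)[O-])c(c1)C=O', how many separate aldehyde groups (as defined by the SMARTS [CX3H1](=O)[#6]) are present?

3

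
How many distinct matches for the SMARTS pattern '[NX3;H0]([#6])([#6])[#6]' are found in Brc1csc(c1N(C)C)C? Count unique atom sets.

1

[NX3;H0]([#6])([#6])[#6] is the SMARTS for a tertiary amine: a trivalent nitrogen with no H, bonded to three carbons.
Exactly one fragment in the molecule meets all constraints, giving 1 match.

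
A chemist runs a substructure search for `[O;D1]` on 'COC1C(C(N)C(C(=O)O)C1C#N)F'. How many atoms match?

2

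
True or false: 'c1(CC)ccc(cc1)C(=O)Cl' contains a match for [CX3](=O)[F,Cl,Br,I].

True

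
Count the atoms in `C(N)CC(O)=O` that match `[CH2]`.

2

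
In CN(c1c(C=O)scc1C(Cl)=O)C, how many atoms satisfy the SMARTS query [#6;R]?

4

The query [#6;R] means: carbon that is part of a ring.
Check the 13 heavy atoms by environment: 1× s (aromatic, in 5-ring) → no; 4× c (aromatic, in 5-ring) → match; 4× C (acyclic) → no; 2× O (acyclic) → no; 1× Cl (acyclic) → no; 1× N (acyclic) → no.
That gives 4 matching atoms.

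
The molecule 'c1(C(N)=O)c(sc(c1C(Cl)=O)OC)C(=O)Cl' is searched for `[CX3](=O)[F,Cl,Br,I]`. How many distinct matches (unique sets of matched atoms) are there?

[CX3](=O)[F,Cl,Br,I] is the SMARTS for an acyl halide: a carbonyl carbon bonded to a halogen.
The molecule carries 2 separate instances of an acyl chloride (-C(=O)Cl) meeting every constraint; each maps to a distinct set of atoms, giving 2 matches.

2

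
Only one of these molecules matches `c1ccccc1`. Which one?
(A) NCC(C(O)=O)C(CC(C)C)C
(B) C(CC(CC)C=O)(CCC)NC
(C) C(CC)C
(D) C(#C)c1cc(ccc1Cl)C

D

c1ccccc1 describes six aromatic carbons in a ring (a benzene ring).
(A) has a methyl group (-CH3) but no six-membered all-carbon aromatic ring is present.
(B) has a methyl group (-CH3) but no six-membered all-carbon aromatic ring is present.
(C) has a methyl group (-CH3) but no six-membered all-carbon aromatic ring is present.
(D) contains the required atom environment, so the pattern matches.
So the answer is (D).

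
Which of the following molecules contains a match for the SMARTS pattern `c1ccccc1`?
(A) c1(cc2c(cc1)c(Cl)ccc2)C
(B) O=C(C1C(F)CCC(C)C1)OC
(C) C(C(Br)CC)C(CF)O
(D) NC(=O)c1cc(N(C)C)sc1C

c1ccccc1 describes six aromatic carbons in a ring (a benzene ring).
(A) contains the required atom environment, so the pattern matches.
(B) has a methyl group (-CH3) but no six-membered all-carbon aromatic ring is present.
(C) has a methyl group (-CH3) but no six-membered all-carbon aromatic ring is present.
(D) has a methyl group (-CH3) but no six-membered all-carbon aromatic ring is present.
So the answer is (A).

A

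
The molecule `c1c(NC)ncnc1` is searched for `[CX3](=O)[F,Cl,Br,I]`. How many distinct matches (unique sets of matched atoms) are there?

0

[CX3](=O)[F,Cl,Br,I] is the SMARTS for an acyl halide: a carbonyl carbon bonded to a halogen.
No fragment in the molecule satisfies every constraint, giving 0 matches.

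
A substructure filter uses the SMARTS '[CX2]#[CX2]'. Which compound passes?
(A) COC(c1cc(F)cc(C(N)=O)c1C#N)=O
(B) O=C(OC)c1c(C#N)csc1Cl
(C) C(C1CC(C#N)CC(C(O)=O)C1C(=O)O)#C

C

[CX2]#[CX2] describes a carbon-carbon triple bond (an alkyne).
(A) has a nitrile (-C#N) but the triple bond is C#N, not C#C.
(B) has a nitrile (-C#N) but the triple bond is C#N, not C#C.
(C) contains an ethynyl group (-C#CH), which satisfies every atom and bond constraint.
So the answer is (C).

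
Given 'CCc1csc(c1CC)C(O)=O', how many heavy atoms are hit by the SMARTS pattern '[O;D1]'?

2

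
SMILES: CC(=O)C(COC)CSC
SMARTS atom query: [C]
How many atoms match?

Check the 10 heavy atoms by environment: 7× C → match; 2× O → no; 1× S → no.
That gives 7 matching atoms.

7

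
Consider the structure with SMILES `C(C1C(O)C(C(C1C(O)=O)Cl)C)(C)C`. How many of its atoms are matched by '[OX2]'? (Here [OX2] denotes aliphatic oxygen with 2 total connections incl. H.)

The query [OX2] means: aliphatic oxygen with two total connections — ether, hydroxyl, or ester single-bond O.
Check the 14 heavy atoms by environment: 9× C (X4) → no; 1× Cl (X1) → no; 2× O (X2) → match; 1× C (X3) → no; 1× O (X1) → no.
That gives 2 matching atoms.

2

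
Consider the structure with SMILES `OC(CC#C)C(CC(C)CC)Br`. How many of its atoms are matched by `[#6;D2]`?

The query [#6;D2] means: any carbon bonded to exactly two heavy atoms.
Check the 12 heavy atoms by environment: 4× C (D2) → match; 3× C (D3) → no; 1× Br (D1) → no; 1× O (D1) → no; 3× C (D1) → no.
That gives 4 matching atoms.

4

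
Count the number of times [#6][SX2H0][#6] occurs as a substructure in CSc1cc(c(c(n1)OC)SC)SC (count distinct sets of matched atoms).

3

[#6][SX2H0][#6] is the SMARTS for a thioether: an aliphatic sulfur bridging two carbons with no H on the sulfur.
The molecule carries 3 separate instances of a methylthio ether (-SCH3) meeting every constraint; each maps to a distinct set of atoms, giving 3 matches.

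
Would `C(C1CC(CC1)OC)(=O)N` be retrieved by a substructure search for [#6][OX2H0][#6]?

The pattern [#6][OX2H0][#6] describes an aliphatic oxygen bridging two carbons with no H on the oxygen — an ether.
The molecule carries a methoxy ether (-OCH3), whose atoms satisfy every constraint of the query, so the pattern matches.

Yes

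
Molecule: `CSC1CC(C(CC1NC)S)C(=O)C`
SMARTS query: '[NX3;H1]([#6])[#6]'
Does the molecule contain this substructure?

The pattern [NX3;H1]([#6])[#6] describes a trivalent nitrogen with one H, bonded to two carbons — a secondary amine.
The molecule carries an N-methylamino group (-NHCH3), whose atoms satisfy every constraint of the query, so the pattern matches.

Yes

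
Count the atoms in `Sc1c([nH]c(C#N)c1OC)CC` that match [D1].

4

The query [D1] means: atom with exactly one heavy-atom neighbour (degree 1).
Check the 12 heavy atoms by environment: 1× n (aromatic, D2) → no; 4× c (aromatic, D3) → no; 1× S (D1) → match; 2× C (D2) → no; 2× C (D1) → match; 1× N (D1) → match; 1× O (D2) → no.
Summing the matching environments: 1 + 2 + 1 = 4 matching atoms.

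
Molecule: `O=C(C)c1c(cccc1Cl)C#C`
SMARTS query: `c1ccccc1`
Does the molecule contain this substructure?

Yes

The pattern c1ccccc1 describes six aromatic carbons in a ring — a benzene ring.
The required atom environment is present in the molecule, so the pattern matches.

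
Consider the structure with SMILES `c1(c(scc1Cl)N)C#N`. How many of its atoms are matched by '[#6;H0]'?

4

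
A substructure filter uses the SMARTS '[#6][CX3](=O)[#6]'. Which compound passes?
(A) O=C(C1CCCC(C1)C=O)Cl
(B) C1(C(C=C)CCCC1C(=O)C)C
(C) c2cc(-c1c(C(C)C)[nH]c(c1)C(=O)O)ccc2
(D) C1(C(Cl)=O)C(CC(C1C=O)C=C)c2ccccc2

B

[#6][CX3](=O)[#6] describes a carbonyl carbon (no H) flanked by two carbons (a ketone).
(A) has an aldehyde (-CHO) but the carbonyl carbon has H1, so it is not flanked by two carbons.
(B) contains an acetyl/ketone group (-C(=O)CH3), which satisfies every atom and bond constraint.
(C) has a carboxylic acid group (-C(=O)OH) but one neighbour of the carbonyl carbon is O, not C.
(D) has an aldehyde (-CHO) but the carbonyl carbon has H1, so it is not flanked by two carbons.
So the answer is (B).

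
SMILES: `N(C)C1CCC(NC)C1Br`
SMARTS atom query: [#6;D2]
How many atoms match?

2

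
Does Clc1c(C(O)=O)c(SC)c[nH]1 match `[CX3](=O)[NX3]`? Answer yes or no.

The pattern [CX3](=O)[NX3] describes a carbonyl carbon bonded to a trivalent nitrogen — an amide.
The closest candidate here is a carboxylic acid group (-C(=O)OH), but the carbonyl is bonded to O, not to an NX3 nitrogen. No other fragment satisfies the full query, so there is no match.

No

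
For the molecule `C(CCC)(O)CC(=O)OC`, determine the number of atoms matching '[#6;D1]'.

2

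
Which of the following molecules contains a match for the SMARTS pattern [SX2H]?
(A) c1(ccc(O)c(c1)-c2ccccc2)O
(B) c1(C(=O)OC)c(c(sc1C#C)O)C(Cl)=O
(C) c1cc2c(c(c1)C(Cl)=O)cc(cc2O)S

C

[SX2H] describes an aliphatic sulfur with two connections, one being H (a thiol).
(A) has a hydroxyl group (-OH) but it is an -OH, not an -SH.
(B) has a hydroxyl group (-OH) but it is an -OH, not an -SH.
(C) contains a thiol (-SH), which satisfies every atom and bond constraint.
So the answer is (C).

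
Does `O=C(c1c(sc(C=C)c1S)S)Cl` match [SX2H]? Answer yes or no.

Yes

The pattern [SX2H] describes an aliphatic sulfur with two connections, one being H — a thiol.
The molecule carries a thiol (-SH), whose atoms satisfy every constraint of the query, so the pattern matches.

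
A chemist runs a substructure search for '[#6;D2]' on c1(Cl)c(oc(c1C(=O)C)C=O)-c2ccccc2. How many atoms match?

The query [#6;D2] means: any carbon bonded to exactly two heavy atoms.
Check the 17 heavy atoms by environment: 1× o (aromatic, D2) → no; 5× c (aromatic, D3) → no; 1× C (D2) → match; 2× O (D1) → no; 1× C (D3) → no; 1× C (D1) → no; 1× Cl (D1) → no; 5× c (aromatic, D2) → match.
Summing the matching environments: 1 + 5 = 6 matching atoms.

6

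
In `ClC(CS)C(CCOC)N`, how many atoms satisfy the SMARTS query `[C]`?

6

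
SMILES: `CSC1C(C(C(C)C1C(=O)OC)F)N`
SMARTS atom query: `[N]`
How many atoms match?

The query [N] means: uppercase N matches aliphatic (non-aromatic) nitrogen only.
Check the 14 heavy atoms by environment: 9× C → no; 1× N → match; 1× F → no; 1× S → no; 2× O → no.
That gives 1 matching atom.

1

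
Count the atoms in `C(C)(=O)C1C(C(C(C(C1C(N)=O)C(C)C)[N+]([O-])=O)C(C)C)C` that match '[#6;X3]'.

The query [#6;X3] means: any carbon (aromatic or not) with three total connections.
Check the 22 heavy atoms by environment: 14× C (X4) → no; 1× N (charge +1, X3) → no; 1× O (charge -1, X1) → no; 3× O (X1) → no; 2× C (X3) → match; 1× N (X3) → no.
That gives 2 matching atoms.

2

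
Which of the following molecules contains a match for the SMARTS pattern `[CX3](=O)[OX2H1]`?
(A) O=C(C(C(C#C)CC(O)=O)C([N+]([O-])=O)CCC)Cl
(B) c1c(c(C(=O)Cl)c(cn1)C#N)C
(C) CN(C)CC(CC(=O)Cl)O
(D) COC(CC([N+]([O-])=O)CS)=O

A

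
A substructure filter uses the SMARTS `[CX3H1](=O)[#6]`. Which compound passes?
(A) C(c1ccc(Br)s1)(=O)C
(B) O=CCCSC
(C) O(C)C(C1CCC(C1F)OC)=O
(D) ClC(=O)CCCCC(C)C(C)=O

B

[CX3H1](=O)[#6] describes an sp2 carbon with one H, double-bonded to O and single-bonded to carbon (an aldehyde).
(A) has an acetyl/ketone group (-C(=O)CH3) but the carbonyl carbon has H0 (two carbon neighbours), not H1.
(B) contains an aldehyde (-CHO), which satisfies every atom and bond constraint.
(C) has a methyl-ester group (-C(=O)OCH3) but the carbonyl carbon has H0, not H1.
(D) has an acetyl/ketone group (-C(=O)CH3) but the carbonyl carbon has H0 (two carbon neighbours), not H1.
So the answer is (B).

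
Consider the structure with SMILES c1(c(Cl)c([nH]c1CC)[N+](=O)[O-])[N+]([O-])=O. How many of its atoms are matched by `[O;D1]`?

4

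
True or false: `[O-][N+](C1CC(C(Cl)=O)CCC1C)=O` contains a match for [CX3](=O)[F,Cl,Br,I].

The pattern [CX3](=O)[F,Cl,Br,I] describes a carbonyl carbon bonded to a halogen — an acyl halide.
The molecule carries an acyl chloride (-C(=O)Cl), whose atoms satisfy every constraint of the query, so the pattern matches.

True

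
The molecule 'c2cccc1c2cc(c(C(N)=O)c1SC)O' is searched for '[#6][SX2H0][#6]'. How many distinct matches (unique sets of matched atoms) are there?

1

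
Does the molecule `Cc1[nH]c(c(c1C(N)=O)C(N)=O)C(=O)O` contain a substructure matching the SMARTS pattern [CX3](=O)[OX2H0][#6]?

No

The pattern [CX3](=O)[OX2H0][#6] describes a carbonyl carbon bonded to an oxygen that is itself bonded to carbon (no H on that O) — an ester.
The closest candidate here is a primary amide (-C(=O)NH2), but the carbonyl is bonded to N, not to an O-C linkage. No other fragment satisfies the full query, so there is no match.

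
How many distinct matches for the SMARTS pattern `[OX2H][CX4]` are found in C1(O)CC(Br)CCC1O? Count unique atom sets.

2

[OX2H][CX4] is the SMARTS for an aliphatic alcohol: a hydroxyl oxygen bound to an sp3 (X4) carbon.
The molecule carries 2 separate instances of a hydroxyl group (-OH) meeting every constraint; each maps to a distinct set of atoms, giving 2 matches.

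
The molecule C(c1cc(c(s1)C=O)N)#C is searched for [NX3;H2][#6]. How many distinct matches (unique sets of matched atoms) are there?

1

[NX3;H2][#6] is the SMARTS for a primary amine: a trivalent nitrogen with two H attached to carbon.
Exactly one fragment in the molecule meets all constraints, giving 1 match.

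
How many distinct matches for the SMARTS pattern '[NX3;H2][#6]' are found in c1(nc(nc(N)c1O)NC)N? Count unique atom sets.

2

[NX3;H2][#6] is the SMARTS for a primary amine: a trivalent nitrogen with two H attached to carbon.
The molecule carries 2 separate instances of a primary amino group (-NH2) meeting every constraint; each maps to a distinct set of atoms, giving 2 matches.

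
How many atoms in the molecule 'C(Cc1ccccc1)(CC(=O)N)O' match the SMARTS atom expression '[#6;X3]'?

7

The query [#6;X3] means: any carbon (aromatic or not) with three total connections.
Check the 13 heavy atoms by environment: 3× C (X4) → no; 1× C (X3) → match; 1× O (X1) → no; 1× N (X3) → no; 6× c (aromatic, X3) → match; 1× O (X2) → no.
Summing the matching environments: 1 + 6 = 7 matching atoms.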